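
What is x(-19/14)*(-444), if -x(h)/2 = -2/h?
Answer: 24864/19 ≈ 1308.6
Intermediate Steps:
x(h) = 4/h (x(h) = -(-4)/h = 4/h)
x(-19/14)*(-444) = (4/((-19/14)))*(-444) = (4/((-19*1/14)))*(-444) = (4/(-19/14))*(-444) = (4*(-14/19))*(-444) = -56/19*(-444) = 24864/19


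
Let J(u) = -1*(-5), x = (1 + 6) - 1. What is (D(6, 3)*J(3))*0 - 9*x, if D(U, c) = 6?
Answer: -54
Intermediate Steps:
x = 6 (x = 7 - 1 = 6)
J(u) = 5
(D(6, 3)*J(3))*0 - 9*x = (6*5)*0 - 9*6 = 30*0 - 54 = 0 - 54 = -54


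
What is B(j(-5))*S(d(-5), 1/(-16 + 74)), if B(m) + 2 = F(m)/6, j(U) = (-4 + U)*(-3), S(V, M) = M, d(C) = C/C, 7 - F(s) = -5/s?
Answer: -65/4698 ≈ -0.013836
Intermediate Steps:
F(s) = 7 + 5/s (F(s) = 7 - (-5)/s = 7 + 5/s)
d(C) = 1
j(U) = 12 - 3*U
B(m) = -⅚ + 5/(6*m) (B(m) = -2 + (7 + 5/m)/6 = -2 + (7 + 5/m)*(⅙) = -2 + (7/6 + 5/(6*m)) = -⅚ + 5/(6*m))
B(j(-5))*S(d(-5), 1/(-16 + 74)) = (5*(1 - (12 - 3*(-5)))/(6*(12 - 3*(-5))))/(-16 + 74) = (5*(1 - (12 + 15))/(6*(12 + 15)))/58 = ((⅚)*(1 - 1*27)/27)*(1/58) = ((⅚)*(1/27)*(1 - 27))*(1/58) = ((⅚)*(1/27)*(-26))*(1/58) = -65/81*1/58 = -65/4698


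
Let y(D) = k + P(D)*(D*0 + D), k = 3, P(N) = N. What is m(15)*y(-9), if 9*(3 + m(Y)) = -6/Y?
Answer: -3836/15 ≈ -255.73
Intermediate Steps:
m(Y) = -3 - 2/(3*Y) (m(Y) = -3 + (-6/Y)/9 = -3 - 2/(3*Y))
y(D) = 3 + D**2 (y(D) = 3 + D*(D*0 + D) = 3 + D*(0 + D) = 3 + D*D = 3 + D**2)
m(15)*y(-9) = (-3 - 2/3/15)*(3 + (-9)**2) = (-3 - 2/3*1/15)*(3 + 81) = (-3 - 2/45)*84 = -137/45*84 = -3836/15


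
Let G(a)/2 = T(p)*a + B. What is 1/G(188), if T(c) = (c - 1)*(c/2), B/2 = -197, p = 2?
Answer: -1/412 ≈ -0.0024272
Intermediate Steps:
B = -394 (B = 2*(-197) = -394)
T(c) = c*(-1 + c)/2 (T(c) = (-1 + c)*(c*(1/2)) = (-1 + c)*(c/2) = c*(-1 + c)/2)
G(a) = -788 + 2*a (G(a) = 2*(((1/2)*2*(-1 + 2))*a - 394) = 2*(((1/2)*2*1)*a - 394) = 2*(1*a - 394) = 2*(a - 394) = 2*(-394 + a) = -788 + 2*a)
1/G(188) = 1/(-788 + 2*188) = 1/(-788 + 376) = 1/(-412) = -1/412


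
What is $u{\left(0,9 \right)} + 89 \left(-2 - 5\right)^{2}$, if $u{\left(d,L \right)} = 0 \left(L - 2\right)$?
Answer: $4361$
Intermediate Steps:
$u{\left(d,L \right)} = 0$ ($u{\left(d,L \right)} = 0 \left(-2 + L\right) = 0$)
$u{\left(0,9 \right)} + 89 \left(-2 - 5\right)^{2} = 0 + 89 \left(-2 - 5\right)^{2} = 0 + 89 \left(-7\right)^{2} = 0 + 89 \cdot 49 = 0 + 4361 = 4361$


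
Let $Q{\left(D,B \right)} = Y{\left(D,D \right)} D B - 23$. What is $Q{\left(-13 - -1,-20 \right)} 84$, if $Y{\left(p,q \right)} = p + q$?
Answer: $-485772$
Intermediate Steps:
$Q{\left(D,B \right)} = -23 + 2 B D^{2}$ ($Q{\left(D,B \right)} = \left(D + D\right) D B - 23 = 2 D D B - 23 = 2 D^{2} B - 23 = 2 B D^{2} - 23 = -23 + 2 B D^{2}$)
$Q{\left(-13 - -1,-20 \right)} 84 = \left(-23 + 2 \left(-20\right) \left(-13 - -1\right)^{2}\right) 84 = \left(-23 + 2 \left(-20\right) \left(-13 + 1\right)^{2}\right) 84 = \left(-23 + 2 \left(-20\right) \left(-12\right)^{2}\right) 84 = \left(-23 + 2 \left(-20\right) 144\right) 84 = \left(-23 - 5760\right) 84 = \left(-5783\right) 84 = -485772$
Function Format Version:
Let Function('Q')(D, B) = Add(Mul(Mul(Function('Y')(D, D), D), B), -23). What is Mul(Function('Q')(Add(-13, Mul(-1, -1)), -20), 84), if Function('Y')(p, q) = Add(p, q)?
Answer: -485772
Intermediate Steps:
Function('Q')(D, B) = Add(-23, Mul(2, B, Pow(D, 2))) (Function('Q')(D, B) = Add(Mul(Mul(Add(D, D), D), B), -23) = Add(Mul(Mul(Mul(2, D), D), B), -23) = Add(Mul(Mul(2, Pow(D, 2)), B), -23) = Add(Mul(2, B, Pow(D, 2)), -23) = Add(-23, Mul(2, B, Pow(D, 2))))
Mul(Function('Q')(Add(-13, Mul(-1, -1)), -20), 84) = Mul(Add(-23, Mul(2, -20, Pow(Add(-13, Mul(-1, -1)), 2))), 84) = Mul(Add(-23, Mul(2, -20, Pow(Add(-13, 1), 2))), 84) = Mul(Add(-23, Mul(2, -20, Pow(-12, 2))), 84) = Mul(Add(-23, Mul(2, -20, 144)), 84) = Mul(Add(-23, -5760), 84) = Mul(-5783, 84) = -485772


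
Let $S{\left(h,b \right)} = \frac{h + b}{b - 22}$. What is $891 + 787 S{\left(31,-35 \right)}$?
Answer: $\frac{53935}{57} \approx 946.23$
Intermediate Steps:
$S{\left(h,b \right)} = \frac{b + h}{-22 + b}$
$891 + 787 S{\left(31,-35 \right)} = 891 + 787 \frac{-35 + 31}{-22 - 35} = 891 + 787 \frac{1}{-57} \left(-4\right) = 891 + 787 \left(\left(- \frac{1}{57}\right) \left(-4\right)\right) = 891 + 787 \cdot \frac{4}{57} = 891 + \frac{3148}{57} = \frac{53935}{57}$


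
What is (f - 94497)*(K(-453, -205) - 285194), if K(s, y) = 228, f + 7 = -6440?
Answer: 28765607904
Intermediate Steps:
f = -6447 (f = -7 - 6440 = -6447)
(f - 94497)*(K(-453, -205) - 285194) = (-6447 - 94497)*(228 - 285194) = -100944*(-284966) = 28765607904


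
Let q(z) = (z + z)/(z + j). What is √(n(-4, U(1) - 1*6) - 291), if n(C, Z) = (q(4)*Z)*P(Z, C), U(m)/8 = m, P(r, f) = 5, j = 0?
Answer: I*√271 ≈ 16.462*I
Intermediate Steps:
q(z) = 2 (q(z) = (z + z)/(z + 0) = (2*z)/z = 2)
U(m) = 8*m
n(C, Z) = 10*Z (n(C, Z) = (2*Z)*5 = 10*Z)
√(n(-4, U(1) - 1*6) - 291) = √(10*(8*1 - 1*6) - 291) = √(10*(8 - 6) - 291) = √(10*2 - 291) = √(20 - 291) = √(-271) = I*√271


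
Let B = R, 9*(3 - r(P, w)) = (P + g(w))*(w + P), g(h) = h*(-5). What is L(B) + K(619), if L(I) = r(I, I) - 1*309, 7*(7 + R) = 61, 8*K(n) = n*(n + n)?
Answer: 18715425/196 ≈ 95487.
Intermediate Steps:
g(h) = -5*h
K(n) = n²/4 (K(n) = (n*(n + n))/8 = (n*(2*n))/8 = (2*n²)/8 = n²/4)
R = 12/7 (R = -7 + (⅐)*61 = -7 + 61/7 = 12/7 ≈ 1.7143)
r(P, w) = 3 - (P + w)*(P - 5*w)/9 (r(P, w) = 3 - (P - 5*w)*(w + P)/9 = 3 - (P - 5*w)*(P + w)/9 = 3 - (P + w)*(P - 5*w)/9)
B = 12/7 ≈ 1.7143
L(I) = -306 + 8*I²/9 (L(I) = (3 - I²/9 + 5*I²/9 + 4*I*I/9) - 1*309 = (3 - I²/9 + 5*I²/9 + 4*I²/9) - 309 = (3 + 8*I²/9) - 309 = -306 + 8*I²/9)
L(B) + K(619) = (-306 + 8*(12/7)²/9) + (¼)*619² = (-306 + (8/9)*(144/49)) + (¼)*383161 = (-306 + 128/49) + 383161/4 = -14866/49 + 383161/4 = 18715425/196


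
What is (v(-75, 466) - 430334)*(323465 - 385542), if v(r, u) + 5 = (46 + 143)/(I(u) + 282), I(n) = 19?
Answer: 1148706950350/43 ≈ 2.6714e+10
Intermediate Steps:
v(r, u) = -188/43 (v(r, u) = -5 + (46 + 143)/(19 + 282) = -5 + 189/301 = -5 + 189*(1/301) = -5 + 27/43 = -188/43)
(v(-75, 466) - 430334)*(323465 - 385542) = (-188/43 - 430334)*(323465 - 385542) = -18504550/43*(-62077) = 1148706950350/43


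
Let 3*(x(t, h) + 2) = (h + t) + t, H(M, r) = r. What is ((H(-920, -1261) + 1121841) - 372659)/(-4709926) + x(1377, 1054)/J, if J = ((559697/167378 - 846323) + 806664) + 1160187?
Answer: -32140433820252919/203851715054690586 ≈ -0.15767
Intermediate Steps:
x(t, h) = -2 + h/3 + 2*t/3 (x(t, h) = -2 + ((h + t) + t)/3 = -2 + (h + 2*t)/3 = -2 + (h/3 + 2*t/3) = -2 + h/3 + 2*t/3)
J = 187552295281/167378 (J = ((559697*(1/167378) - 846323) + 806664) + 1160187 = ((559697/167378 - 846323) + 806664) + 1160187 = (-141655291397/167378 + 806664) + 1160187 = -6637484405/167378 + 1160187 = 187552295281/167378 ≈ 1.1205e+6)
((H(-920, -1261) + 1121841) - 372659)/(-4709926) + x(1377, 1054)/J = ((-1261 + 1121841) - 372659)/(-4709926) + (-2 + (⅓)*1054 + (⅔)*1377)/(187552295281/167378) = (1120580 - 372659)*(-1/4709926) + (-2 + 1054/3 + 918)*(167378/187552295281) = 747921*(-1/4709926) + (3802/3)*(167378/187552295281) = -747921/4709926 + 636371156/562656885843 = -32140433820252919/203851715054690586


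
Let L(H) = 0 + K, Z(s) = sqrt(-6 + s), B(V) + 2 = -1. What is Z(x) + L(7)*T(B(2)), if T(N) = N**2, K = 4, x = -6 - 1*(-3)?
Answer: 36 + 3*I ≈ 36.0 + 3.0*I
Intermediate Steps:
B(V) = -3 (B(V) = -2 - 1 = -3)
x = -3 (x = -6 + 3 = -3)
L(H) = 4 (L(H) = 0 + 4 = 4)
Z(x) + L(7)*T(B(2)) = sqrt(-6 - 3) + 4*(-3)**2 = sqrt(-9) + 4*9 = 3*I + 36 = 36 + 3*I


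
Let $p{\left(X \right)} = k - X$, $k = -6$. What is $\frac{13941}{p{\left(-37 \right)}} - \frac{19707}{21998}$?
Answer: $\frac{306063201}{681938} \approx 448.81$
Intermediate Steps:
$p{\left(X \right)} = -6 - X$
$\frac{13941}{p{\left(-37 \right)}} - \frac{19707}{21998} = \frac{13941}{-6 - -37} - \frac{19707}{21998} = \frac{13941}{-6 + 37} - \frac{19707}{21998} = \frac{13941}{31} - \frac{19707}{21998} = \frac{306063201}{681938}$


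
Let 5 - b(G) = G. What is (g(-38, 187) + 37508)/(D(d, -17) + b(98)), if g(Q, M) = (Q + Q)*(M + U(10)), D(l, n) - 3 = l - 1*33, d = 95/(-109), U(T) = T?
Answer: -1228212/6751 ≈ -181.93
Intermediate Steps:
d = -95/109 (d = 95*(-1/109) = -95/109 ≈ -0.87156)
b(G) = 5 - G
D(l, n) = -30 + l (D(l, n) = 3 + (l - 1*33) = 3 + (l - 33) = 3 + (-33 + l) = -30 + l)
g(Q, M) = 2*Q*(10 + M) (g(Q, M) = (Q + Q)*(M + 10) = (2*Q)*(10 + M) = 2*Q*(10 + M))
(g(-38, 187) + 37508)/(D(d, -17) + b(98)) = (2*(-38)*(10 + 187) + 37508)/((-30 - 95/109) + (5 - 1*98)) = (2*(-38)*197 + 37508)/(-3365/109 + (5 - 98)) = (-14972 + 37508)/(-3365/109 - 93) = 22536/(-13502/109) = 22536*(-109/13502) = -1228212/6751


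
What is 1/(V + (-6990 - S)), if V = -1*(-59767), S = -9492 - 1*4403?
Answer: 1/66672 ≈ 1.4999e-5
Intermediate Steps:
S = -13895 (S = -9492 - 4403 = -13895)
V = 59767
1/(V + (-6990 - S)) = 1/(59767 + (-6990 - 1*(-13895))) = 1/(59767 + (-6990 + 13895)) = 1/(59767 + 6905) = 1/66672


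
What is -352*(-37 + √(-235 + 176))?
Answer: 13024 - 352*I*√59 ≈ 13024.0 - 2703.8*I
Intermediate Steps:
-352*(-37 + √(-235 + 176)) = -352*(-37 + √(-59)) = -352*(-37 + I*√59) = 13024 - 352*I*√59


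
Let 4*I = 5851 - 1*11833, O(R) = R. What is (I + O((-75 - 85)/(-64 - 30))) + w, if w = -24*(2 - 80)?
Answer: 35551/94 ≈ 378.20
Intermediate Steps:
w = 1872 (w = -24*(-78) = 1872)
I = -2991/2 (I = (5851 - 1*11833)/4 = (5851 - 11833)/4 = (¼)*(-5982) = -2991/2 ≈ -1495.5)
(I + O((-75 - 85)/(-64 - 30))) + w = (-2991/2 + (-75 - 85)/(-64 - 30)) + 1872 = (-2991/2 - 160/(-94)) + 1872 = (-2991/2 - 160*(-1/94)) + 1872 = (-2991/2 + 80/47) + 1872 = -140417/94 + 1872 = 35551/94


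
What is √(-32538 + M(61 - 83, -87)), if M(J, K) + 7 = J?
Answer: I*√32567 ≈ 180.46*I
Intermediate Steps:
M(J, K) = -7 + J
√(-32538 + M(61 - 83, -87)) = √(-32538 + (-7 + (61 - 83))) = √(-32538 + (-7 - 22)) = √(-32538 - 29) = √(-32567) = I*√32567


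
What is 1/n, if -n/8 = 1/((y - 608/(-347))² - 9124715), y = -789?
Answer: 512036613905/481636 ≈ 1.0631e+6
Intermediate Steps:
n = 481636/512036613905 (n = -8/((-789 - 608/(-347))² - 9124715) = -8/((-789 - 608*(-1/347))² - 9124715) = -8/((-789 + 608/347)² - 9124715) = -8/((-273175/347)² - 9124715) = -8/(74624580625/120409 - 9124715) = -8/(-1024073227810/120409) = -8*(-120409/1024073227810) = 481636/512036613905 ≈ 9.4063e-7)
1/n = 1/(481636/512036613905) = 512036613905/481636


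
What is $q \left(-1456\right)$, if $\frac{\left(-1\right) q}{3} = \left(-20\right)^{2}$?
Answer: $1747200$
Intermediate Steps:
$q = -1200$ ($q = - 3 \left(-20\right)^{2} = \left(-3\right) 400 = -1200$)
$q \left(-1456\right) = \left(-1200\right) \left(-1456\right) = 1747200$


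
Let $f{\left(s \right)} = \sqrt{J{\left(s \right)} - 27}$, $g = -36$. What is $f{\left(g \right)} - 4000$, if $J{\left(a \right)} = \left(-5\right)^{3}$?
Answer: $-4000 + 2 i \sqrt{38} \approx -4000.0 + 12.329 i$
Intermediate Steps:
$J{\left(a \right)} = -125$
$f{\left(s \right)} = 2 i \sqrt{38}$ ($f{\left(s \right)} = \sqrt{-125 - 27} = \sqrt{-152} = 2 i \sqrt{38}$)
$f{\left(g \right)} - 4000 = 2 i \sqrt{38} - 4000 = -4000 + 2 i \sqrt{38}$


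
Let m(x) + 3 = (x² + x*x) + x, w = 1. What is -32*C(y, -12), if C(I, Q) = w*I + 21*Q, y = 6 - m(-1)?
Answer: 7808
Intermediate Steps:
m(x) = -3 + x + 2*x² (m(x) = -3 + ((x² + x*x) + x) = -3 + ((x² + x²) + x) = -3 + (2*x² + x) = -3 + (x + 2*x²) = -3 + x + 2*x²)
y = 8 (y = 6 - (-3 - 1 + 2*(-1)²) = 6 - (-3 - 1 + 2*1) = 6 - (-3 - 1 + 2) = 6 - 1*(-2) = 6 + 2 = 8)
C(I, Q) = I + 21*Q (C(I, Q) = 1*I + 21*Q = I + 21*Q)
-32*C(y, -12) = -32*(8 + 21*(-12)) = -32*(8 - 252) = -32*(-244) = 7808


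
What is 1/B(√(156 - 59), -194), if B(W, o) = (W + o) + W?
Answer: -1/192 - √97/18624 ≈ -0.0057372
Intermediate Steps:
B(W, o) = o + 2*W
1/B(√(156 - 59), -194) = 1/(-194 + 2*√(156 - 59)) = 1/(-194 + 2*√97)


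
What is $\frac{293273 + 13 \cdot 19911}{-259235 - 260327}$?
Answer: $- \frac{276058}{259781} \approx -1.0627$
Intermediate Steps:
$\frac{293273 + 13 \cdot 19911}{-259235 - 260327} = \frac{293273 + 258843}{-519562} = 552116 \left(- \frac{1}{519562}\right) = - \frac{276058}{259781}$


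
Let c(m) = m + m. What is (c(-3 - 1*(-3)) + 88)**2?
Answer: 7744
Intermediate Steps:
c(m) = 2*m
(c(-3 - 1*(-3)) + 88)**2 = (2*(-3 - 1*(-3)) + 88)**2 = (2*(-3 + 3) + 88)**2 = (2*0 + 88)**2 = (0 + 88)**2 = 88**2 = 7744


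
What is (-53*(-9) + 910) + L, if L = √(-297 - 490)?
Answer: 1387 + I*√787 ≈ 1387.0 + 28.054*I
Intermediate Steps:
L = I*√787 (L = √(-787) = I*√787 ≈ 28.054*I)
(-53*(-9) + 910) + L = (-53*(-9) + 910) + I*√787 = (477 + 910) + I*√787 = 1387 + I*√787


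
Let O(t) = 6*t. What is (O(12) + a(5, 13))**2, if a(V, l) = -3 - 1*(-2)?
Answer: 5041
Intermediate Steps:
a(V, l) = -1 (a(V, l) = -3 + 2 = -1)
(O(12) + a(5, 13))**2 = (6*12 - 1)**2 = (72 - 1)**2 = 71**2 = 5041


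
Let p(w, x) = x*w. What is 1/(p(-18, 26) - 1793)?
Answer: -1/2261 ≈ -0.00044228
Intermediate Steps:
p(w, x) = w*x
1/(p(-18, 26) - 1793) = 1/(-18*26 - 1793) = 1/(-468 - 1793) = 1/(-2261) = -1/2261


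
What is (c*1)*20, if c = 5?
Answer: 100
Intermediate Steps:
(c*1)*20 = (5*1)*20 = 5*20 = 100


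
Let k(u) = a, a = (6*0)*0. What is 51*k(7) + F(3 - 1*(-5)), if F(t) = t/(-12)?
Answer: -2/3 ≈ -0.66667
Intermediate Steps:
F(t) = -t/12 (F(t) = t*(-1/12) = -t/12)
a = 0 (a = 0*0 = 0)
k(u) = 0
51*k(7) + F(3 - 1*(-5)) = 51*0 - (3 - 1*(-5))/12 = 0 - (3 + 5)/12 = 0 - 1/12*8 = 0 - 2/3 = -2/3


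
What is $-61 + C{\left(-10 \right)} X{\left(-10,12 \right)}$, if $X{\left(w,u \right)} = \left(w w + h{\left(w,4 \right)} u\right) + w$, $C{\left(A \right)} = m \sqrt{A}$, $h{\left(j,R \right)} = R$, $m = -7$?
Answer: $-61 - 966 i \sqrt{10} \approx -61.0 - 3054.8 i$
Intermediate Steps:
$C{\left(A \right)} = - 7 \sqrt{A}$
$X{\left(w,u \right)} = w + w^{2} + 4 u$ ($X{\left(w,u \right)} = \left(w w + 4 u\right) + w = \left(w^{2} + 4 u\right) + w = w + w^{2} + 4 u$)
$-61 + C{\left(-10 \right)} X{\left(-10,12 \right)} = -61 + - 7 \sqrt{-10} \left(-10 + \left(-10\right)^{2} + 4 \cdot 12\right) = -61 + - 7 i \sqrt{10} \left(-10 + 100 + 48\right) = -61 + - 7 i \sqrt{10} \cdot 138 = -61 - 966 i \sqrt{10}$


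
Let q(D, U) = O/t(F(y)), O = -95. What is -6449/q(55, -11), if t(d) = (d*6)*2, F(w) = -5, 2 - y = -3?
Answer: -77388/19 ≈ -4073.1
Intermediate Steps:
y = 5 (y = 2 - 1*(-3) = 2 + 3 = 5)
t(d) = 12*d (t(d) = (6*d)*2 = 12*d)
q(D, U) = 19/12 (q(D, U) = -95/(12*(-5)) = -95/(-60) = -95*(-1/60) = 19/12)
-6449/q(55, -11) = -6449/19/12 = -6449*12/19 = -77388/19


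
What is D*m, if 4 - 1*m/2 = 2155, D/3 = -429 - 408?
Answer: 10802322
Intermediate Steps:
D = -2511 (D = 3*(-429 - 408) = 3*(-837) = -2511)
m = -4302 (m = 8 - 2*2155 = 8 - 4310 = -4302)
D*m = -2511*(-4302) = 10802322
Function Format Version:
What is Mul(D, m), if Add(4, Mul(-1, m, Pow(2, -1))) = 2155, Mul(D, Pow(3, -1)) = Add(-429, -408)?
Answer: 10802322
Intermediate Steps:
D = -2511 (D = Mul(3, Add(-429, -408)) = Mul(3, -837) = -2511)
m = -4302 (m = Add(8, Mul(-2, 2155)) = Add(8, -4310) = -4302)
Mul(D, m) = Mul(-2511, -4302) = 10802322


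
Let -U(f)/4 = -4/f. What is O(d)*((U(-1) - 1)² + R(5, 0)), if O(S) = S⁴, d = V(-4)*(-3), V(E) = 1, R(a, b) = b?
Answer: 23409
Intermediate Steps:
U(f) = 16/f (U(f) = -(-16)/f = 16/f)
d = -3 (d = 1*(-3) = -3)
O(d)*((U(-1) - 1)² + R(5, 0)) = (-3)⁴*((16/(-1) - 1)² + 0) = 81*((16*(-1) - 1)² + 0) = 81*((-16 - 1)² + 0) = 81*((-17)² + 0) = 81*(289 + 0) = 81*289 = 23409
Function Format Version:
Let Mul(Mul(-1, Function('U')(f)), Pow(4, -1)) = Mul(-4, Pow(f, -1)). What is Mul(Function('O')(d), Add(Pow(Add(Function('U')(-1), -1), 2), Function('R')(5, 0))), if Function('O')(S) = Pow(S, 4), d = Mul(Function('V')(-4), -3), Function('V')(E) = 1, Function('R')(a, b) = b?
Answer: 23409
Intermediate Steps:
Function('U')(f) = Mul(16, Pow(f, -1)) (Function('U')(f) = Mul(-4, Mul(-4, Pow(f, -1))) = Mul(16, Pow(f, -1)))
d = -3 (d = Mul(1, -3) = -3)
Mul(Function('O')(d), Add(Pow(Add(Function('U')(-1), -1), 2), Function('R')(5, 0))) = Mul(Pow(-3, 4), Add(Pow(Add(Mul(16, Pow(-1, -1)), -1), 2), 0)) = Mul(81, Add(Pow(Add(Mul(16, -1), -1), 2), 0)) = Mul(81, Add(Pow(Add(-16, -1), 2), 0)) = Mul(81, Add(Pow(-17, 2), 0)) = Mul(81, Add(289, 0)) = Mul(81, 289) = 23409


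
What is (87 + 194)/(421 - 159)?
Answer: 281/262 ≈ 1.0725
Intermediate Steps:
(87 + 194)/(421 - 159) = 281/262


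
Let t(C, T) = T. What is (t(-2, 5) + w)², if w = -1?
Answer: 16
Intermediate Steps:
(t(-2, 5) + w)² = (5 - 1)² = 4² = 16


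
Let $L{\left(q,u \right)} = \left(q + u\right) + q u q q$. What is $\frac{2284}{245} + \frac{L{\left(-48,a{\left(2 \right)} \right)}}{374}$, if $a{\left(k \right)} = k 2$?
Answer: $- \frac{53768362}{45815} \approx -1173.6$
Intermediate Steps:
$a{\left(k \right)} = 2 k$
$L{\left(q,u \right)} = q + u + u q^{3}$ ($L{\left(q,u \right)} = \left(q + u\right) + u q^{2} q = \left(q + u\right) + u q^{3} = q + u + u q^{3}$)
$\frac{2284}{245} + \frac{L{\left(-48,a{\left(2 \right)} \right)}}{374} = \frac{2284}{245} + \frac{-48 + 2 \cdot 2 + 2 \cdot 2 \left(-48\right)^{3}}{374} = 2284 \cdot \frac{1}{245} + \left(-48 + 4 + 4 \left(-110592\right)\right) \frac{1}{374} = \frac{2284}{245} + \left(-48 + 4 - 442368\right) \frac{1}{374} = \frac{2284}{245} - \frac{221206}{187} = - \frac{53768362}{45815}$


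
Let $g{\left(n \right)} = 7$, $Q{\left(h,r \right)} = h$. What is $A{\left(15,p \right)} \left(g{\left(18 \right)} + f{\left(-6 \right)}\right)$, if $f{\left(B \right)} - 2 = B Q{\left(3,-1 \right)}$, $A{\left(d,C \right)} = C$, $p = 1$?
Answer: $-9$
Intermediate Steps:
$f{\left(B \right)} = 2 + 3 B$ ($f{\left(B \right)} = 2 + B 3 = 2 + 3 B$)
$A{\left(15,p \right)} \left(g{\left(18 \right)} + f{\left(-6 \right)}\right) = 1 \left(7 + \left(2 + 3 \left(-6\right)\right)\right) = 1 \left(7 + \left(2 - 18\right)\right) = 1 \left(7 - 16\right) = 1 \left(-9\right) = -9$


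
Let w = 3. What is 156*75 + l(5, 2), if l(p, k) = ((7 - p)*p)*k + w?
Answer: 11723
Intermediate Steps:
l(p, k) = 3 + k*p*(7 - p) (l(p, k) = ((7 - p)*p)*k + 3 = (p*(7 - p))*k + 3 = k*p*(7 - p) + 3 = 3 + k*p*(7 - p))
156*75 + l(5, 2) = 156*75 + (3 - 1*2*5² + 7*2*5) = 11700 + (3 - 1*2*25 + 70) = 11700 + (3 - 50 + 70) = 11700 + 23 = 11723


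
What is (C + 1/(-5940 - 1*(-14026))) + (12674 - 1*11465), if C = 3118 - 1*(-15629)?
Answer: 161364217/8086 ≈ 19956.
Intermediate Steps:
C = 18747 (C = 3118 + 15629 = 18747)
(C + 1/(-5940 - 1*(-14026))) + (12674 - 1*11465) = (18747 + 1/(-5940 - 1*(-14026))) + (12674 - 1*11465) = (18747 + 1/(-5940 + 14026)) + (12674 - 11465) = (18747 + 1/8086) + 1209 = 151588243/8086 + 1209 = 161364217/8086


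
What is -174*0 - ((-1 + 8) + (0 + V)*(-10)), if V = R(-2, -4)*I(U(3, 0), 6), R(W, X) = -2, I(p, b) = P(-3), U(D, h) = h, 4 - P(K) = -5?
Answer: -187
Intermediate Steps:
P(K) = 9 (P(K) = 4 - 1*(-5) = 4 + 5 = 9)
I(p, b) = 9
V = -18 (V = -2*9 = -18)
-174*0 - ((-1 + 8) + (0 + V)*(-10)) = -174*0 - ((-1 + 8) + (0 - 18)*(-10)) = 0 - (7 - 18*(-10)) = 0 - (7 + 180) = 0 - 1*187 = 0 - 187 = -187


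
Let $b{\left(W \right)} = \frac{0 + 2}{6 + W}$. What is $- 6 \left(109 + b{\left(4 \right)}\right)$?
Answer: $- \frac{3276}{5} \approx -655.2$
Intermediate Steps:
$b{\left(W \right)} = \frac{2}{6 + W}$
$- 6 \left(109 + b{\left(4 \right)}\right) = - 6 \left(109 + \frac{2}{6 + 4}\right) = - 6 \left(109 + \frac{2}{10}\right) = - 6 \left(109 + 2 \cdot \frac{1}{10}\right) = - 6 \left(109 + \frac{1}{5}\right) = \left(-6\right) \frac{546}{5} = - \frac{3276}{5}$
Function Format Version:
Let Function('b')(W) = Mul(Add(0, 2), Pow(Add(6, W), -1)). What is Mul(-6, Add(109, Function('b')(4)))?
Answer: Rational(-3276, 5) ≈ -655.20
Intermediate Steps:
Function('b')(W) = Mul(2, Pow(Add(6, W), -1))
Mul(-6, Add(109, Function('b')(4))) = Mul(-6, Add(109, Mul(2, Pow(Add(6, 4), -1)))) = Mul(-6, Add(109, Mul(2, Pow(10, -1)))) = Mul(-6, Add(109, Mul(2, Rational(1, 10)))) = Mul(-6, Add(109, Rational(1, 5))) = Mul(-6, Rational(546, 5)) = Rational(-3276, 5)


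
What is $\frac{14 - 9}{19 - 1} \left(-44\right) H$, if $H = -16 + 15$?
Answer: $\frac{110}{9} \approx 12.222$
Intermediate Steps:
$H = -1$
$\frac{14 - 9}{19 - 1} \left(-44\right) H = \frac{14 - 9}{19 - 1} \left(-44\right) \left(-1\right) = \frac{5}{18} \left(-44\right) \left(-1\right) = \left(- \frac{110}{9}\right) \left(-1\right) = \frac{110}{9}$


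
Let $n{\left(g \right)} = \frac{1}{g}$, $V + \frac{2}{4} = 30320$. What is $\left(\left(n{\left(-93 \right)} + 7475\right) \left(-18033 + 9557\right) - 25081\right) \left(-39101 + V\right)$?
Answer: $\frac{103527340270991}{186} \approx 5.566 \cdot 10^{11}$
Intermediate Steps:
$V = \frac{60639}{2}$ ($V = - \frac{1}{2} + 30320 = \frac{60639}{2} \approx 30320.0$)
$\left(\left(n{\left(-93 \right)} + 7475\right) \left(-18033 + 9557\right) - 25081\right) \left(-39101 + V\right) = \left(\left(\frac{1}{-93} + 7475\right) \left(-18033 + 9557\right) - 25081\right) \left(-39101 + \frac{60639}{2}\right) = \left(\left(- \frac{1}{93} + 7475\right) \left(-8476\right) - 25081\right) \left(- \frac{17563}{2}\right) = \left(\frac{695174}{93} \left(-8476\right) - 25081\right) \left(- \frac{17563}{2}\right) = \left(- \frac{5892294824}{93} - 25081\right) \left(- \frac{17563}{2}\right) = \left(- \frac{5894627357}{93}\right) \left(- \frac{17563}{2}\right) = \frac{103527340270991}{186}$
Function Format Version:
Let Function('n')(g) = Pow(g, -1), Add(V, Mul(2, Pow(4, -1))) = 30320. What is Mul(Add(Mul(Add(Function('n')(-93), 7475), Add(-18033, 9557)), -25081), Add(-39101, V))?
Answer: Rational(103527340270991, 186) ≈ 5.5660e+11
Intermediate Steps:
V = Rational(60639, 2) (V = Add(Rational(-1, 2), 30320) = Rational(60639, 2) ≈ 30320.)
Mul(Add(Mul(Add(Function('n')(-93), 7475), Add(-18033, 9557)), -25081), Add(-39101, V)) = Mul(Add(Mul(Add(Pow(-93, -1), 7475), Add(-18033, 9557)), -25081), Add(-39101, Rational(60639, 2))) = Mul(Add(Mul(Add(Rational(-1, 93), 7475), -8476), -25081), Rational(-17563, 2)) = Mul(Add(Mul(Rational(695174, 93), -8476), -25081), Rational(-17563, 2)) = Mul(Add(Rational(-5892294824, 93), -25081), Rational(-17563, 2)) = Mul(Rational(-5894627357, 93), Rational(-17563, 2)) = Rational(103527340270991, 186)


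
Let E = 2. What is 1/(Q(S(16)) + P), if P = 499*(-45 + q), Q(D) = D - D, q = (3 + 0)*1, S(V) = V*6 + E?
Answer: -1/20958 ≈ -4.7714e-5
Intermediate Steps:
S(V) = 2 + 6*V (S(V) = V*6 + 2 = 6*V + 2 = 2 + 6*V)
q = 3 (q = 3*1 = 3)
Q(D) = 0
P = -20958 (P = 499*(-45 + 3) = 499*(-42) = -20958)
1/(Q(S(16)) + P) = 1/(0 - 20958) = 1/(-20958) = -1/20958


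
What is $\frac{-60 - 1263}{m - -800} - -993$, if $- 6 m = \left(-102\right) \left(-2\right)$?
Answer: $\frac{759315}{766} \approx 991.27$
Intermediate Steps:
$m = -34$ ($m = - \frac{\left(-102\right) \left(-2\right)}{6} = \left(- \frac{1}{6}\right) 204 = -34$)
$\frac{-60 - 1263}{m - -800} - -993 = \frac{-60 - 1263}{-34 - -800} - -993 = - \frac{1323}{-34 + 800} + 993 = - \frac{1323}{766} + 993 = \frac{759315}{766}$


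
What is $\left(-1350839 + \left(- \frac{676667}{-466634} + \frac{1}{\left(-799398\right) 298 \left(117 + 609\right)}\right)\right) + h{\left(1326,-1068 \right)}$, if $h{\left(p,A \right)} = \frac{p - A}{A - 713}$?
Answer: $- \frac{97080007634584424366345477}{71866458731364104808} \approx -1.3508 \cdot 10^{6}$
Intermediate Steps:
$h{\left(p,A \right)} = \frac{p - A}{-713 + A}$
$\left(-1350839 + \left(- \frac{676667}{-466634} + \frac{1}{\left(-799398\right) 298 \left(117 + 609\right)}\right)\right) + h{\left(1326,-1068 \right)} = \left(-1350839 + \left(- \frac{676667}{-466634} + \frac{1}{\left(-799398\right) 298 \left(117 + 609\right)}\right)\right) + \frac{1326 - -1068}{-713 - 1068} = \left(-1350839 - \left(- \frac{676667}{466634} + \frac{1}{799398 \cdot 298 \cdot 726}\right)\right) + \frac{1326 + 1068}{-1781} = \left(-1350839 + \left(\frac{676667}{466634} - \frac{1}{799398 \cdot 216348}\right)\right) - \frac{2394}{1781} = \left(-1350839 + \left(\frac{676667}{466634} - \frac{1}{172948158504}\right)\right) - \frac{2394}{1781} = \left(-1350839 + \frac{58514155784979767}{40351745497677768}\right) - \frac{2394}{1781} = - \frac{54508653022181753467585}{40351745497677768} - \frac{2394}{1781} = - \frac{97080007634584424366345477}{71866458731364104808}$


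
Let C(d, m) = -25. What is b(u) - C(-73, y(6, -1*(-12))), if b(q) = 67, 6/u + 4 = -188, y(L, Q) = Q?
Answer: 92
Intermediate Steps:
u = -1/32 (u = 6/(-4 - 188) = 6/(-192) = 6*(-1/192) = -1/32 ≈ -0.031250)
b(u) - C(-73, y(6, -1*(-12))) = 67 - 1*(-25) = 67 + 25 = 92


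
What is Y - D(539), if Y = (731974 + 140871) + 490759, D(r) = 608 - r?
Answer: 1363535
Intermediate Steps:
Y = 1363604 (Y = 872845 + 490759 = 1363604)
Y - D(539) = 1363604 - (608 - 1*539) = 1363604 - (608 - 539) = 1363604 - 1*69 = 1363604 - 69 = 1363535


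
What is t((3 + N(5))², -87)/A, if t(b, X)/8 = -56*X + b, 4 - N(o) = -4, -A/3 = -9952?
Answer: 4993/3732 ≈ 1.3379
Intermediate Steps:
A = 29856 (A = -3*(-9952) = 29856)
N(o) = 8 (N(o) = 4 - 1*(-4) = 4 + 4 = 8)
t(b, X) = -448*X + 8*b (t(b, X) = 8*(-56*X + b) = 8*(b - 56*X) = -448*X + 8*b)
t((3 + N(5))², -87)/A = (-448*(-87) + 8*(3 + 8)²)/29856 = (38976 + 8*11²)*(1/29856) = (38976 + 8*121)*(1/29856) = (38976 + 968)*(1/29856) = 39944*(1/29856) = 4993/3732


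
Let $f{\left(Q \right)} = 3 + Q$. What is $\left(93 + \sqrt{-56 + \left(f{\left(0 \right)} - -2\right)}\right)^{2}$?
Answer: $\left(93 + i \sqrt{51}\right)^{2} \approx 8598.0 + 1328.3 i$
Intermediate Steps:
$\left(93 + \sqrt{-56 + \left(f{\left(0 \right)} - -2\right)}\right)^{2} = \left(93 + \sqrt{-56 + \left(\left(3 + 0\right) - -2\right)}\right)^{2} = \left(93 + \sqrt{-56 + \left(3 + 2\right)}\right)^{2} = \left(93 + \sqrt{-56 + 5}\right)^{2} = \left(93 + \sqrt{-51}\right)^{2} = \left(93 + i \sqrt{51}\right)^{2}$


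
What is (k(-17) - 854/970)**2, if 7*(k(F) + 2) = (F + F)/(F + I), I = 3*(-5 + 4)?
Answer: 320732281/46104100 ≈ 6.9567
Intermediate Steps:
I = -3 (I = 3*(-1) = -3)
k(F) = -2 + 2*F/(7*(-3 + F)) (k(F) = -2 + ((F + F)/(F - 3))/7 = -2 + ((2*F)/(-3 + F))/7 = -2 + (2*F/(-3 + F))/7 = -2 + 2*F/(7*(-3 + F)))
(k(-17) - 854/970)**2 = (6*(7 - 2*(-17))/(7*(-3 - 17)) - 854/970)**2 = ((6/7)*(7 + 34)/(-20) - 854*1/970)**2 = ((6/7)*(-1/20)*41 - 427/485)**2 = (-123/70 - 427/485)**2 = (-17909/6790)**2 = 320732281/46104100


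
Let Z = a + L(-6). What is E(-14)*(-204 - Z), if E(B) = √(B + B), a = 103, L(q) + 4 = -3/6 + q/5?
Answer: -3013*I*√7/5 ≈ -1594.3*I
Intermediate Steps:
L(q) = -9/2 + q/5 (L(q) = -4 + (-3/6 + q/5) = -4 + (-3*⅙ + q*(⅕)) = -4 + (-½ + q/5) = -9/2 + q/5)
Z = 973/10 (Z = 103 + (-9/2 + (⅕)*(-6)) = 103 + (-9/2 - 6/5) = 103 - 57/10 = 973/10 ≈ 97.300)
E(B) = √2*√B (E(B) = √(2*B) = √2*√B)
E(-14)*(-204 - Z) = (√2*√(-14))*(-204 - 1*973/10) = (√2*(I*√14))*(-204 - 973/10) = (2*I*√7)*(-3013/10) = -3013*I*√7/5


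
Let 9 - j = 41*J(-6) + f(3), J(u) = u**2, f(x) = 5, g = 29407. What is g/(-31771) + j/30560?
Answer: -29545151/30341305 ≈ -0.97376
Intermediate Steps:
j = -1472 (j = 9 - (41*(-6)**2 + 5) = 9 - (41*36 + 5) = 9 - (1476 + 5) = 9 - 1*1481 = 9 - 1481 = -1472)
g/(-31771) + j/30560 = 29407/(-31771) - 1472/30560 = 29407*(-1/31771) - 1472*1/30560 = -29407/31771 - 46/955 = -29545151/30341305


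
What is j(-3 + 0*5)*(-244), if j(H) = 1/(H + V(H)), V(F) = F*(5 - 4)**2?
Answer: 122/3 ≈ 40.667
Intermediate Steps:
V(F) = F (V(F) = F*1**2 = F*1 = F)
j(H) = 1/(2*H) (j(H) = 1/(H + H) = 1/(2*H))
j(-3 + 0*5)*(-244) = (1/(2*(-3 + 0*5)))*(-244) = (1/(2*(-3 + 0)))*(-244) = ((1/2)/(-3))*(-244) = ((1/2)*(-1/3))*(-244) = -1/6*(-244) = 122/3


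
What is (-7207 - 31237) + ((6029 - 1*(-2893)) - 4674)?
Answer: -34196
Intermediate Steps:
(-7207 - 31237) + ((6029 - 1*(-2893)) - 4674) = -38444 + ((6029 + 2893) - 4674) = -38444 + (8922 - 4674) = -38444 + 4248 = -34196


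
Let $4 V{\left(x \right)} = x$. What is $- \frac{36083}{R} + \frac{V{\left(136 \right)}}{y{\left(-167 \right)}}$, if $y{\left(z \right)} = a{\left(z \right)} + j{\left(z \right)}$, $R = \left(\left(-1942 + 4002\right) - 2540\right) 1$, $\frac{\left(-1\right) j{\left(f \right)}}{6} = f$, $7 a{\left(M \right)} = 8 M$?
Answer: $\frac{6029221}{80160} \approx 75.215$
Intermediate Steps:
$a{\left(M \right)} = \frac{8 M}{7}$
$V{\left(x \right)} = \frac{x}{4}$
$j{\left(f \right)} = - 6 f$
$R = -480$ ($R = \left(2060 - 2540\right) 1 = \left(-480\right) 1 = -480$)
$y{\left(z \right)} = - \frac{34 z}{7}$ ($y{\left(z \right)} = \frac{8 z}{7} - 6 z = - \frac{34 z}{7}$)
$- \frac{36083}{R} + \frac{V{\left(136 \right)}}{y{\left(-167 \right)}} = - \frac{36083}{-480} + \frac{\frac{1}{4} \cdot 136}{\left(- \frac{34}{7}\right) \left(-167\right)} = \left(-36083\right) \left(- \frac{1}{480}\right) + \frac{34}{\frac{5678}{7}} = \frac{36083}{480} + 34 \cdot \frac{7}{5678} = \frac{36083}{480} + \frac{7}{167} = \frac{6029221}{80160}$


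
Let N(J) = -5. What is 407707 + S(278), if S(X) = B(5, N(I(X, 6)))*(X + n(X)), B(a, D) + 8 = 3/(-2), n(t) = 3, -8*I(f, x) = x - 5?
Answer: 810075/2 ≈ 4.0504e+5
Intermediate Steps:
I(f, x) = 5/8 - x/8 (I(f, x) = -(x - 5)/8 = -(-5 + x)/8 = 5/8 - x/8)
B(a, D) = -19/2 (B(a, D) = -8 + 3/(-2) = -8 + 3*(-1/2) = -8 - 3/2 = -19/2)
S(X) = -57/2 - 19*X/2 (S(X) = -19*(X + 3)/2 = -19*(3 + X)/2 = -57/2 - 19*X/2)
407707 + S(278) = 407707 + (-57/2 - 19/2*278) = 407707 + (-57/2 - 2641) = 407707 - 5339/2 = 810075/2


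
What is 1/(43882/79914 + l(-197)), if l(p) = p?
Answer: -39957/7849588 ≈ -0.0050903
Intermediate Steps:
1/(43882/79914 + l(-197)) = 1/(43882/79914 - 197) = 1/(43882*(1/79914) - 197) = 1/(21941/39957 - 197) = 1/(-7849588/39957) = -39957/7849588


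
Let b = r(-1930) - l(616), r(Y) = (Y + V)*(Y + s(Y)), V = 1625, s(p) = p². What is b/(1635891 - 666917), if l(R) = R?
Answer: -567753233/484487 ≈ -1171.9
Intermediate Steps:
r(Y) = (1625 + Y)*(Y + Y²) (r(Y) = (Y + 1625)*(Y + Y²) = (1625 + Y)*(Y + Y²))
b = -1135506466 (b = -1930*(1625 + (-1930)² + 1626*(-1930)) - 1*616 = -1930*(1625 + 3724900 - 3138180) - 616 = -1930*588345 - 616 = -1135505850 - 616 = -1135506466)
b/(1635891 - 666917) = -1135506466/(1635891 - 666917) = -1135506466/968974 = -1135506466*1/968974 = -567753233/484487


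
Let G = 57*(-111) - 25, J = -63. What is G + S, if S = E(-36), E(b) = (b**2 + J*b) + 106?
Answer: -2682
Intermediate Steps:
E(b) = 106 + b**2 - 63*b (E(b) = (b**2 - 63*b) + 106 = 106 + b**2 - 63*b)
S = 3670 (S = 106 + (-36)**2 - 63*(-36) = 106 + 1296 + 2268 = 3670)
G = -6352 (G = -6327 - 25 = -6352)
G + S = -6352 + 3670 = -2682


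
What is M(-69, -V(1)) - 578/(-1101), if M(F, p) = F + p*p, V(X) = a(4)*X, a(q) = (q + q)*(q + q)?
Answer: 4434305/1101 ≈ 4027.5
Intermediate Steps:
a(q) = 4*q² (a(q) = (2*q)*(2*q) = 4*q²)
V(X) = 64*X (V(X) = (4*4²)*X = (4*16)*X = 64*X)
M(F, p) = F + p²
M(-69, -V(1)) - 578/(-1101) = (-69 + (-64)²) - 578/(-1101) = (-69 + (-1*64)²) - 578*(-1/1101) = (-69 + (-64)²) + 578/1101 = (-69 + 4096) + 578/1101 = 4027 + 578/1101 = 4434305/1101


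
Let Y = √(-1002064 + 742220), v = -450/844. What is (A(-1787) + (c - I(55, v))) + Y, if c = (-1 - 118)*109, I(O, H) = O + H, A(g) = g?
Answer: -6250861/422 + 2*I*√64961 ≈ -14812.0 + 509.75*I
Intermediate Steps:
v = -225/422 (v = -450*1/844 = -225/422 ≈ -0.53318)
I(O, H) = H + O
c = -12971 (c = -119*109 = -12971)
Y = 2*I*√64961 (Y = √(-259844) = 2*I*√64961 ≈ 509.75*I)
(A(-1787) + (c - I(55, v))) + Y = (-1787 + (-12971 - (-225/422 + 55))) + 2*I*√64961 = (-1787 + (-12971 - 1*22985/422)) + 2*I*√64961 = (-1787 + (-12971 - 22985/422)) + 2*I*√64961 = (-1787 - 5496747/422) + 2*I*√64961 = -6250861/422 + 2*I*√64961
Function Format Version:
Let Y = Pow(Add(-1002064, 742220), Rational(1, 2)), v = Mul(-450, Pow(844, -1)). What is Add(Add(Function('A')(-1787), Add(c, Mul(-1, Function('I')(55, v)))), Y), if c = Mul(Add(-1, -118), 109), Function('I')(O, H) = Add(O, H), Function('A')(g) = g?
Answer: Add(Rational(-6250861, 422), Mul(2, I, Pow(64961, Rational(1, 2)))) ≈ Add(-14812., Mul(509.75, I))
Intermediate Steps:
v = Rational(-225, 422) (v = Mul(-450, Rational(1, 844)) = Rational(-225, 422) ≈ -0.53318)
Function('I')(O, H) = Add(H, O)
c = -12971 (c = Mul(-119, 109) = -12971)
Y = Mul(2, I, Pow(64961, Rational(1, 2))) (Y = Pow(-259844, Rational(1, 2)) = Mul(2, I, Pow(64961, Rational(1, 2))) ≈ Mul(509.75, I))
Add(Add(Function('A')(-1787), Add(c, Mul(-1, Function('I')(55, v)))), Y) = Add(Add(-1787, Add(-12971, Mul(-1, Add(Rational(-225, 422), 55)))), Mul(2, I, Pow(64961, Rational(1, 2)))) = Add(Add(-1787, Add(-12971, Mul(-1, Rational(22985, 422)))), Mul(2, I, Pow(64961, Rational(1, 2)))) = Add(Add(-1787, Add(-12971, Rational(-22985, 422))), Mul(2, I, Pow(64961, Rational(1, 2)))) = Add(Add(-1787, Rational(-5496747, 422)), Mul(2, I, Pow(64961, Rational(1, 2)))) = Add(Rational(-6250861, 422), Mul(2, I, Pow(64961, Rational(1, 2))))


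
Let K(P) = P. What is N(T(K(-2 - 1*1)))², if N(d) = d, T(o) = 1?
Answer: 1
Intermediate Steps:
N(T(K(-2 - 1*1)))² = 1² = 1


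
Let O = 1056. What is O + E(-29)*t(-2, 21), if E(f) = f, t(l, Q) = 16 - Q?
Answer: 1201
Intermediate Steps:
O + E(-29)*t(-2, 21) = 1056 - 29*(16 - 1*21) = 1056 - 29*(16 - 21) = 1056 - 29*(-5) = 1056 + 145 = 1201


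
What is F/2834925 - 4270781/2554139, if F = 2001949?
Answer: -6994087809514/7240792504575 ≈ -0.96593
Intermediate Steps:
F/2834925 - 4270781/2554139 = 2001949/2834925 - 4270781/2554139 = -6994087809514/7240792504575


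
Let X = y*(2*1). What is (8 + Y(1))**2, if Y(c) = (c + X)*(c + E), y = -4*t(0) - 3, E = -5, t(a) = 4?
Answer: 24336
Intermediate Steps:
y = -19 (y = -4*4 - 3 = -16 - 3 = -19)
X = -38 ≈ -38.000
Y(c) = (-38 + c)*(-5 + c) (Y(c) = (c - 38)*(c - 5) = (-38 + c)*(-5 + c))
(8 + Y(1))**2 = (8 + (190 + 1**2 - 43*1))**2 = (8 + (190 + 1 - 43))**2 = (8 + 148)**2 = 156**2 = 24336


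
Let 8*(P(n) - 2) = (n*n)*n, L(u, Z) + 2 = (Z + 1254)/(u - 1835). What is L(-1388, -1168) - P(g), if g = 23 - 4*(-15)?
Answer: -1842973325/25784 ≈ -71477.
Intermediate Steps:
L(u, Z) = -2 + (1254 + Z)/(-1835 + u) (L(u, Z) = -2 + (Z + 1254)/(u - 1835) = -2 + (1254 + Z)/(-1835 + u))
g = 83 (g = 23 + 60 = 83)
P(n) = 2 + n³/8 (P(n) = 2 + ((n*n)*n)/8 = 2 + (n²*n)/8 = 2 + n³/8)
L(-1388, -1168) - P(g) = (4924 - 1168 - 2*(-1388))/(-1835 - 1388) - (2 + (⅛)*83³) = (4924 - 1168 + 2776)/(-3223) - (2 + (⅛)*571787) = -1/3223*6532 - (2 + 571787/8) = -6532/3223 - 1*571803/8 = -6532/3223 - 571803/8 = -1842973325/25784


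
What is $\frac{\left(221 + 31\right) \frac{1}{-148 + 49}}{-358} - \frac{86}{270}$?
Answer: $- \frac{82777}{265815} \approx -0.31141$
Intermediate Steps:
$\frac{\left(221 + 31\right) \frac{1}{-148 + 49}}{-358} - \frac{86}{270} = \frac{252}{-99} \left(- \frac{1}{358}\right) - \frac{43}{135} = 252 \left(- \frac{1}{99}\right) \left(- \frac{1}{358}\right) - \frac{43}{135} = \left(- \frac{28}{11}\right) \left(- \frac{1}{358}\right) - \frac{43}{135} = \frac{14}{1969} - \frac{43}{135} = - \frac{82777}{265815}$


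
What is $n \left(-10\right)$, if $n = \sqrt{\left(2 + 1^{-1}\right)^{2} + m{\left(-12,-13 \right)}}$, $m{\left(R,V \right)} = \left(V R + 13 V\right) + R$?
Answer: $- 40 i \approx - 40.0 i$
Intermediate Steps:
$m{\left(R,V \right)} = R + 13 V + R V$ ($m{\left(R,V \right)} = \left(R V + 13 V\right) + R = \left(13 V + R V\right) + R = R + 13 V + R V$)
$n = 4 i$ ($n = \sqrt{\left(2 + 1^{-1}\right)^{2} - 25} = \sqrt{\left(2 + 1\right)^{2} - 25} = \sqrt{3^{2} - 25} = \sqrt{9 - 25} = \sqrt{-16} = 4 i \approx 4.0 i$)
$n \left(-10\right) = 4 i \left(-10\right) = - 40 i$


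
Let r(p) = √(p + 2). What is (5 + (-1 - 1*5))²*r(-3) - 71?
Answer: -71 + I ≈ -71.0 + 1.0*I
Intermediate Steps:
r(p) = √(2 + p)
(5 + (-1 - 1*5))²*r(-3) - 71 = (5 + (-1 - 1*5))²*√(2 - 3) - 71 = (5 + (-1 - 5))²*√(-1) - 71 = (5 - 6)²*I - 71 = (-1)²*I - 71 = 1*I - 71 = I - 71 = -71 + I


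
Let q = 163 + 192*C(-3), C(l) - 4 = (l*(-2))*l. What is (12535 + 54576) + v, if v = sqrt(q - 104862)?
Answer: 67111 + 23*I*sqrt(203) ≈ 67111.0 + 327.7*I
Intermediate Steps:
C(l) = 4 - 2*l**2 (C(l) = 4 + (l*(-2))*l = 4 + (-2*l)*l = 4 - 2*l**2)
q = -2525 (q = 163 + 192*(4 - 2*(-3)**2) = 163 + 192*(4 - 2*9) = 163 + 192*(4 - 18) = 163 + 192*(-14) = 163 - 2688 = -2525)
v = 23*I*sqrt(203) (v = sqrt(-2525 - 104862) = sqrt(-107387) = 23*I*sqrt(203) ≈ 327.7*I)
(12535 + 54576) + v = (12535 + 54576) + 23*I*sqrt(203) = 67111 + 23*I*sqrt(203)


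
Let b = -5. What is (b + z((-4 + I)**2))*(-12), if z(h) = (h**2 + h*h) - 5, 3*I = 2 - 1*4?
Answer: -304088/27 ≈ -11263.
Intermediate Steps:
I = -2/3 (I = (2 - 1*4)/3 = (2 - 4)/3 = (1/3)*(-2) = -2/3 ≈ -0.66667)
z(h) = -5 + 2*h**2 (z(h) = (h**2 + h**2) - 5 = 2*h**2 - 5 = -5 + 2*h**2)
(b + z((-4 + I)**2))*(-12) = (-5 + (-5 + 2*((-4 - 2/3)**2)**2))*(-12) = (-5 + (-5 + 2*((-14/3)**2)**2))*(-12) = (-5 + (-5 + 2*(196/9)**2))*(-12) = (-5 + (-5 + 2*(38416/81)))*(-12) = (-5 + (-5 + 76832/81))*(-12) = (-5 + 76427/81)*(-12) = (76022/81)*(-12) = -304088/27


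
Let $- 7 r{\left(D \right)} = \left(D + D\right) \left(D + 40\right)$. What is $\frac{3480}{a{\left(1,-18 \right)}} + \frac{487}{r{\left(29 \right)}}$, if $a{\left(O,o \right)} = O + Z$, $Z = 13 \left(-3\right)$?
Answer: $- \frac{7028251}{76038} \approx -92.431$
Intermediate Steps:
$r{\left(D \right)} = - \frac{2 D \left(40 + D\right)}{7}$ ($r{\left(D \right)} = - \frac{\left(D + D\right) \left(D + 40\right)}{7} = - \frac{2 D \left(40 + D\right)}{7}$)
$Z = -39$
$a{\left(O,o \right)} = -39 + O$ ($a{\left(O,o \right)} = O - 39 = -39 + O$)
$\frac{3480}{a{\left(1,-18 \right)}} + \frac{487}{r{\left(29 \right)}} = \frac{3480}{-39 + 1} + \frac{487}{\left(- \frac{2}{7}\right) 29 \left(40 + 29\right)} = \frac{3480}{-38} + \frac{487}{\left(- \frac{2}{7}\right) 29 \cdot 69} = 3480 \left(- \frac{1}{38}\right) + \frac{487}{- \frac{4002}{7}} = - \frac{1740}{19} + 487 \left(- \frac{7}{4002}\right) = - \frac{1740}{19} - \frac{3409}{4002} = - \frac{7028251}{76038}$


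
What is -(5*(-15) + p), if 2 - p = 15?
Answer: 88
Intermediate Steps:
p = -13 (p = 2 - 1*15 = 2 - 15 = -13)
-(5*(-15) + p) = -(5*(-15) - 13) = -(-75 - 13) = -1*(-88) = 88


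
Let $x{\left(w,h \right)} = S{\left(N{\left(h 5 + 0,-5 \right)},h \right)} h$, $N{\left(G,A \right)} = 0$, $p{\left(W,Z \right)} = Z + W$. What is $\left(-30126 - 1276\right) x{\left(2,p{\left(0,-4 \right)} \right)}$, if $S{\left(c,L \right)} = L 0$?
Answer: $0$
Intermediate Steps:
$p{\left(W,Z \right)} = W + Z$
$S{\left(c,L \right)} = 0$
$x{\left(w,h \right)} = 0$ ($x{\left(w,h \right)} = 0 h = 0$)
$\left(-30126 - 1276\right) x{\left(2,p{\left(0,-4 \right)} \right)} = \left(-30126 - 1276\right) 0 = \left(-31402\right) 0 = 0$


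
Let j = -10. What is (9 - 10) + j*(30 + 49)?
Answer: -791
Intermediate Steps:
(9 - 10) + j*(30 + 49) = (9 - 10) - 10*(30 + 49) = -1 - 10*79 = -1 - 790 = -791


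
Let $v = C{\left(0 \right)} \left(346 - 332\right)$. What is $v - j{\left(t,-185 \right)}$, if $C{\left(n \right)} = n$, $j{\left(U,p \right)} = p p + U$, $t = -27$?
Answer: $-34198$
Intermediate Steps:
$j{\left(U,p \right)} = U + p^{2}$ ($j{\left(U,p \right)} = p^{2} + U = U + p^{2}$)
$v = 0$ ($v = 0 \left(346 - 332\right) = 0 \cdot 14 = 0$)
$v - j{\left(t,-185 \right)} = 0 - \left(-27 + \left(-185\right)^{2}\right) = 0 - \left(-27 + 34225\right) = 0 - 34198 = -34198$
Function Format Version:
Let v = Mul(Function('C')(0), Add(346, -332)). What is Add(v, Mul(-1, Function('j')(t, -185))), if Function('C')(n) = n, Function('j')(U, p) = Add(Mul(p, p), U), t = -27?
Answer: -34198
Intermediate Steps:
Function('j')(U, p) = Add(U, Pow(p, 2)) (Function('j')(U, p) = Add(Pow(p, 2), U) = Add(U, Pow(p, 2)))
v = 0 (v = Mul(0, Add(346, -332)) = Mul(0, 14) = 0)
Add(v, Mul(-1, Function('j')(t, -185))) = Add(0, Mul(-1, Add(-27, Pow(-185, 2)))) = Add(0, Mul(-1, Add(-27, 34225))) = Add(0, Mul(-1, 34198)) = Add(0, -34198) = -34198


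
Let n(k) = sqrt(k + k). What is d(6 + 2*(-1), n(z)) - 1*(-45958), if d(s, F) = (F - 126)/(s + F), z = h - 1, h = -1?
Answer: 45933 + 13*I ≈ 45933.0 + 13.0*I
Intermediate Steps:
z = -2 (z = -1 - 1 = -2)
n(k) = sqrt(2)*sqrt(k) (n(k) = sqrt(2*k) = sqrt(2)*sqrt(k))
d(s, F) = (-126 + F)/(F + s)
d(6 + 2*(-1), n(z)) - 1*(-45958) = (-126 + sqrt(2)*sqrt(-2))/(sqrt(2)*sqrt(-2) + (6 + 2*(-1))) - 1*(-45958) = (-126 + sqrt(2)*(I*sqrt(2)))/(sqrt(2)*(I*sqrt(2)) + (6 - 2)) + 45958 = (-126 + 2*I)/(2*I + 4) + 45958 = (-126 + 2*I)/(4 + 2*I) + 45958 = ((4 - 2*I)/20)*(-126 + 2*I) + 45958 = (-126 + 2*I)*(4 - 2*I)/20 + 45958 = 45958 + (-126 + 2*I)*(4 - 2*I)/20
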